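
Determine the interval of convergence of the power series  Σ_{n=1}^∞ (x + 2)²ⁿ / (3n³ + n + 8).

[-3, -1]

By the ratio test, |a_{n+1}/a_n| = (3n³ + n + 8)/(3(n+1)³ + (n+1) + 8) → 1.
Since the exponent of (x + 2) increases by 2 each term, convergence requires |x + 2|² < 1, hence R = 1.
Endpoint x = -1: the terms are on the order of 1/n³, so the series converges absolutely by comparison with the p-series (p = 3 > 1).
Check x = -3: the series is dominated by a constant times Σ 1/n³, which converges (p = 3 > 1).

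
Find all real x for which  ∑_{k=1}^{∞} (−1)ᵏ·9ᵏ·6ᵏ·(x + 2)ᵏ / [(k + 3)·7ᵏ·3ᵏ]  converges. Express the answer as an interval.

(-43/18, -29/18]

By the ratio test, |a_{k+1}/a_k| = [(k + 3)/((k+1) + 3)] · 9·6/(7·3) → 18/7.
Thus R = 1/(18/7) = 7/18.
When x = -29/18, an alternating series whose terms decrease to 0 in absolute value, so it converges by the Leibniz criterion.
Check x = -43/18: the terms are asymptotic to a nonzero constant times 1/k, so the series diverges by limit comparison with Σ 1/k.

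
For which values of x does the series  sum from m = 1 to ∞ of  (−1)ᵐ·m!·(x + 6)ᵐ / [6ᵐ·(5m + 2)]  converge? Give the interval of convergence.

{-6}

Ratio test: |a_{m+1}/a_m| = (m+1) · 1/6 · (5m + 2)/(5(m+1) + 2) → ∞ as m → ∞.
The ratio grows without bound, so the series diverges whenever (x + 6) ≠ 0; it converges only at x = -6. R = 0.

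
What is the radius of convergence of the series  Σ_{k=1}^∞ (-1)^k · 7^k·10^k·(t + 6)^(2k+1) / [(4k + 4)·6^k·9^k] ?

R = 3√105/35

By the ratio test, |a_{k+1}/a_k| = [(4k + 4)/(4(k+1) + 4)] · 7·10/(6·9) → 35/27.
Since the exponent of (t + 6) increases by 2 each term, convergence requires |t + 6|² < 27/35, hence R = 3√105/35.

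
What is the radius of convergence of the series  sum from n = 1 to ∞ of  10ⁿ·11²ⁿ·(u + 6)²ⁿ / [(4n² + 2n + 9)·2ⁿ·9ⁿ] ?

Apply the ratio test: |a_{n+1}| / |a_n| = [(4n² + 2n + 9)/(4(n+1)² + 2(n+1) + 9)] · 10·121/(2·9), which tends to 605/9 as n → ∞.
Since the exponent of (u + 6) increases by 2 each term, convergence requires |u + 6|² < 9/605, hence R = 3√5/55.

R = 3√5/55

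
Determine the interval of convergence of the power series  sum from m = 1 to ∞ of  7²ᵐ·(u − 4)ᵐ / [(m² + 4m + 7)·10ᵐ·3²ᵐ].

By the ratio test, |a_{m+1}/a_m| = [(m² + 4m + 7)/((m+1)² + 4(m+1) + 7)] · 49/(10·9) → 49/90.
Convergence for |u − 4| · 49/90 < 1, i.e. |u − 4| < 90/49. So R = 90/49.
When u = 286/49, absolute convergence follows by limit comparison with Σ 1/m².
Endpoint u = 106/49: the series is dominated by a constant times Σ 1/m², which converges (p = 2 > 1).

[106/49, 286/49]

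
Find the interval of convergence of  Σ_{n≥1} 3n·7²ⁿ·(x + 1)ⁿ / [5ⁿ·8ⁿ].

Apply the ratio test: |a_{n+1}| / |a_n| = [3(n+1)/3n] · 49/(5·8), which tends to 49/40 as n → ∞.
Hence the series converges for |x + 1| < 1/(49/40) = 40/49, so the radius of convergence is 40/49.
Check x = -9/49: the n-th term does not approach 0; divergence by the term test.
Check x = -89/49: the n-th term does not approach 0; divergence by the term test.

(-89/49, -9/49)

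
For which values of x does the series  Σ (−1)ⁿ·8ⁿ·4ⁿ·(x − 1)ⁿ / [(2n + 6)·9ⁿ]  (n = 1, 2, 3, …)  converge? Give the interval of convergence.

(23/32, 41/32]

By the ratio test, |a_{n+1}/a_n| = [(2n + 6)/(2(n+1) + 6)] · 8·4/9 → 32/9.
Thus R = 1/(32/9) = 9/32.
When x = 41/32, the terms alternate in sign and decrease monotonically to 0 in absolute value (size ~ c/n), so the alternating series test gives convergence.
When x = 23/32, comparison with the harmonic series Σ 1/n shows the series diverges.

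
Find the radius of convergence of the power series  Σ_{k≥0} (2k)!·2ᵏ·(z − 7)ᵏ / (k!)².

The ratio of consecutive coefficients is (2k+1)·(2k+2)/(k+1)² · 2 → 8.
Thus R = 1/(8) = 1/8.

R = 1/8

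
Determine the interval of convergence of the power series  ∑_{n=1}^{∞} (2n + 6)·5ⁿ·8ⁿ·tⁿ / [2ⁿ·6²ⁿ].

Ratio test: |a_{n+1}/a_n| = [(2(n+1) + 6)/(2n + 6)] · 5·8/(2·36) → 5/9 as n → ∞.
The series converges when 5/9 · |t| < 1, giving R = 9/5.
Endpoint t = 9/5: the n-th term does not approach 0; divergence by the term test.
Endpoint t = -9/5: the terms do not tend to 0, so the series diverges.

(-9/5, 9/5)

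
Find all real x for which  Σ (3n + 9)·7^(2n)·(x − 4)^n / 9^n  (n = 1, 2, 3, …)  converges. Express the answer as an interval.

The ratio of consecutive coefficients is [(3(n+1) + 9)/(3n + 9)] · 49/9 → 49/9.
The series converges when 49/9 · |x − 4| < 1, giving R = 9/49.
When x = 205/49, the terms do not tend to 0, so the series diverges.
When x = 187/49, the n-th term does not approach 0; divergence by the term test.

(187/49, 205/49)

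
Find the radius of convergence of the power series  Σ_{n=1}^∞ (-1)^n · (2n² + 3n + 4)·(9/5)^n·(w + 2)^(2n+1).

The ratio of consecutive coefficients is [(2(n+1)² + 3(n+1) + 4)/(2n² + 3n + 4)] · 9/5 → 9/5.
Writing y = (w + 2)², the series in y has radius 5/9, so |w + 2| < √(5/9) and R = √5/3.

R = √5/3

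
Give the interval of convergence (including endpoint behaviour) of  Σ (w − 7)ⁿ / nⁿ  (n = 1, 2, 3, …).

(−∞, ∞)

Applying the root test, |a_n|^(1/n) = 1/n → 0.
Since the n-th root of |a_n| tends to 0, the series converges for all real w; R = ∞.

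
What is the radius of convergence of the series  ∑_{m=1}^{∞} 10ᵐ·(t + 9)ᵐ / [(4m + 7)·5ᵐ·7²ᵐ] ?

R = 49/2

Ratio test: |a_{m+1}/a_m| = [(4m + 7)/(4(m+1) + 7)] · 10/(5·49) → 2/49 as m → ∞.
The series converges when 2/49 · |t + 9| < 1, giving R = 49/2.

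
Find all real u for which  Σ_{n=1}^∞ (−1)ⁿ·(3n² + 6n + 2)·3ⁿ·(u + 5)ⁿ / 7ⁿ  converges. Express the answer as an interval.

Apply the ratio test: |a_{n+1}| / |a_n| = [(3(n+1)² + 6(n+1) + 2)/(3n² + 6n + 2)] · 3/7, which tends to 3/7 as n → ∞.
Convergence for |u + 5| · 3/7 < 1, i.e. |u + 5| < 7/3. So R = 7/3.
Check u = -8/3: the n-th term does not approach 0; divergence by the term test.
When u = -22/3, the terms do not tend to 0, so the series diverges.

(-22/3, -8/3)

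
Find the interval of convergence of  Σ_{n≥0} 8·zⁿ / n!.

The ratio of consecutive coefficients is 8/8 · 1/(n+1) → 0.
The limit is 0, so the series converges for all z; R = ∞.

(−∞, ∞)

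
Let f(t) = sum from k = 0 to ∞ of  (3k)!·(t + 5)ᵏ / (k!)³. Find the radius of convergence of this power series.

Ratio test: |a_{k+1}/a_k| = (3k+1)·(3k+2)·(3k+3)/(k+1)³ → 27 as k → ∞.
Hence the series converges for |t + 5| < 1/(27) = 1/27, so the radius of convergence is 1/27.

R = 1/27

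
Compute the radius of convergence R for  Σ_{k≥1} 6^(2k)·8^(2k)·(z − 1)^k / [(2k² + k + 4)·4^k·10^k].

Ratio test: |a_{k+1}/a_k| = [(2k² + k + 4)/(2(k+1)² + (k+1) + 4)] · 36·64/(4·10) → 288/5 as k → ∞.
Thus R = 1/(288/5) = 5/288.

R = 5/288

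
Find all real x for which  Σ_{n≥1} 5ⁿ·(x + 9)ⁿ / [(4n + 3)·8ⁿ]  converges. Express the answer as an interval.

[-53/5, -37/5)

Apply the ratio test: |a_{n+1}| / |a_n| = [(4n + 3)/(4(n+1) + 3)] · 5/8, which tends to 5/8 as n → ∞.
Thus R = 1/(5/8) = 8/5.
When x = -37/5, the terms are asymptotic to a nonzero constant times 1/n, so the series diverges by limit comparison with Σ 1/n.
Check x = -53/5: an alternating series whose terms decrease to 0 in absolute value, so it converges by the Leibniz criterion.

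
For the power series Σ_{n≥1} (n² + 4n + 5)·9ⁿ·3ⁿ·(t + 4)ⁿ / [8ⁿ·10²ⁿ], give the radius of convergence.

By the ratio test, |a_{n+1}/a_n| = [((n+1)² + 4(n+1) + 5)/(n² + 4n + 5)] · 9·3/(8·100) → 27/800.
Thus R = 1/(27/800) = 800/27.

R = 800/27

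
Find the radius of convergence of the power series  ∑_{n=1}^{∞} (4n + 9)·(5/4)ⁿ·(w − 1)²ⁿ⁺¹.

The ratio of consecutive coefficients is [(4(n+1) + 9)/(4n + 9)] · 5/4 → 5/4.
Since the exponent of (w − 1) increases by 2 each term, convergence requires |w − 1|² < 4/5, hence R = 2√5/5.

R = 2√5/5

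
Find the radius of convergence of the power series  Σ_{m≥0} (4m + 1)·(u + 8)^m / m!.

By the ratio test, |a_{m+1}/a_m| = (4(m+1) + 1)/(4m + 1) · 1/(m+1) → 0.
The limit is 0, so the series converges for all u; R = ∞.

R = ∞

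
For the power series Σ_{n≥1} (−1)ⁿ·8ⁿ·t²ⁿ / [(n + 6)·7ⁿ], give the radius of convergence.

R = √14/4

Apply the ratio test: |a_{n+1}| / |a_n| = [(n + 6)/((n+1) + 6)] · 8/7, which tends to 8/7 as n → ∞.
Since the exponent of t increases by 2 each term, convergence requires |t|² < 7/8, hence R = √14/4.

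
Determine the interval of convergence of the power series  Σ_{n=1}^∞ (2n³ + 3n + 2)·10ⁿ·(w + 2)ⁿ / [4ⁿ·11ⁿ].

Apply the ratio test: |a_{n+1}| / |a_n| = [(2(n+1)³ + 3(n+1) + 2)/(2n³ + 3n + 2)] · 10/(4·11), which tends to 5/22 as n → ∞.
Hence the series converges for |w + 2| < 1/(5/22) = 22/5, so the radius of convergence is 22/5.
Check w = 12/5: the terms have absolute value of order n³, which does not tend to 0, so the series diverges by the divergence test.
Endpoint w = -32/5: the terms have absolute value of order n³, which does not tend to 0, so the series diverges by the divergence test.

(-32/5, 12/5)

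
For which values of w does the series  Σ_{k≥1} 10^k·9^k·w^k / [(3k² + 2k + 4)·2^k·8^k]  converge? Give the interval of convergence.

[-8/45, 8/45]

By the ratio test, |a_{k+1}/a_k| = [(3k² + 2k + 4)/(3(k+1)² + 2(k+1) + 4)] · 10·9/(2·8) → 45/8.
The series converges when 45/8 · |w| < 1, giving R = 8/45.
When w = 8/45, absolute convergence follows by limit comparison with Σ 1/k².
Endpoint w = -8/45: absolute convergence follows by limit comparison with Σ 1/k².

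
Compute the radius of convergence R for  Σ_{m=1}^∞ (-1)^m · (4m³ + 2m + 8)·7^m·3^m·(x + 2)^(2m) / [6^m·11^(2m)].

The ratio of consecutive coefficients is [(4(m+1)³ + 2(m+1) + 8)/(4m³ + 2m + 8)] · 7·3/(6·121) → 7/242.
Since the exponent of (x + 2) increases by 2 each term, convergence requires |x + 2|² < 242/7, hence R = 11√14/7.

R = 11√14/7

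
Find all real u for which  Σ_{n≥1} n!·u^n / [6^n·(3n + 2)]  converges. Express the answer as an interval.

{0}

Apply the ratio test: |a_{n+1}| / |a_n| = (n+1) · 1/6 · (3n + 2)/(3(n+1) + 2), which tends to ∞ as n → ∞.
The ratio grows without bound, so the series diverges whenever u ≠ 0; it converges only at u = 0. R = 0.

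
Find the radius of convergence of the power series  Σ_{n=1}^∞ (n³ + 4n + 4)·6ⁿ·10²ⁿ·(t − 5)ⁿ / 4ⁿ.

The ratio of consecutive coefficients is [((n+1)³ + 4(n+1) + 4)/(n³ + 4n + 4)] · 6·100/4 → 150.
Convergence for |t − 5| · 150 < 1, i.e. |t − 5| < 1/150. So R = 1/150.

R = 1/150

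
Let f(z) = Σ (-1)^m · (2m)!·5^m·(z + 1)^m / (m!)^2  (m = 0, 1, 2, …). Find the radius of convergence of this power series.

R = 1/20

Apply the ratio test: |a_{m+1}| / |a_m| = (2m+1)·(2m+2)/(m+1)² · 5, which tends to 20 as m → ∞.
Thus R = 1/(20) = 1/20.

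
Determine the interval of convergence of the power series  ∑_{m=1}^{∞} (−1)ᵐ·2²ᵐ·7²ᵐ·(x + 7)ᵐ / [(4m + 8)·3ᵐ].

The ratio of consecutive coefficients is [(4m + 8)/(4(m+1) + 8)] · 4·49/3 → 196/3.
Hence the series converges for |x + 7| < 1/(196/3) = 3/196, so the radius of convergence is 3/196.
Endpoint x = -1369/196: an alternating series whose terms decrease to 0 in absolute value, so it converges by the Leibniz criterion.
At x = -1375/196: comparison with the harmonic series Σ 1/m shows the series diverges.

(-1375/196, -1369/196]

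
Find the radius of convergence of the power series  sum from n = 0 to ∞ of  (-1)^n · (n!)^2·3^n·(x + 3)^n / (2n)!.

R = 4/3

By the ratio test, |a_{n+1}/a_n| = (n+1)²/[(2n+1)·(2n+2)] · 3 → 3/4.
Thus R = 1/(3/4) = 4/3.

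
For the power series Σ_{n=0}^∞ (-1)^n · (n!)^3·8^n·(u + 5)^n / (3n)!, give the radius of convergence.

The ratio of consecutive coefficients is (n+1)³/[(3n+1)·(3n+2)·(3n+3)] · 8 → 8/27.
Hence the series converges for |u + 5| < 1/(8/27) = 27/8, so the radius of convergence is 27/8.

R = 27/8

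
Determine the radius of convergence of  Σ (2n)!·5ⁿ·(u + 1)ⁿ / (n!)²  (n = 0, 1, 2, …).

Ratio test: |a_{n+1}/a_n| = (2n+1)·(2n+2)/(n+1)² · 5 → 20 as n → ∞.
Hence the series converges for |u + 1| < 1/(20) = 1/20, so the radius of convergence is 1/20.

R = 1/20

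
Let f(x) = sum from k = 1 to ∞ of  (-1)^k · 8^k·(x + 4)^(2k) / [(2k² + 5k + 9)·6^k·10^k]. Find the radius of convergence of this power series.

The ratio of consecutive coefficients is [(2k² + 5k + 9)/(2(k+1)² + 5(k+1) + 9)] · 8/(6·10) → 2/15.
Writing y = (x + 4)², the series in y has radius 15/2, so |x + 4| < √(15/2) and R = √30/2.

R = √30/2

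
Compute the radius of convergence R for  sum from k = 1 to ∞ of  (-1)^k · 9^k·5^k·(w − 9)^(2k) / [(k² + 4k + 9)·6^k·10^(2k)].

The ratio of consecutive coefficients is [(k² + 4k + 9)/((k+1)² + 4(k+1) + 9)] · 9·5/(6·100) → 3/40.
Writing y = (w − 9)², the series in y has radius 40/3, so |w − 9| < √(40/3) and R = 2√30/3.

R = 2√30/3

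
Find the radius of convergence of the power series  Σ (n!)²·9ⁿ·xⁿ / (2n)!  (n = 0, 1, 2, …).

R = 4/9

By the ratio test, |a_{n+1}/a_n| = (n+1)²/[(2n+1)·(2n+2)] · 9 → 9/4.
The series converges when 9/4 · |x| < 1, giving R = 4/9.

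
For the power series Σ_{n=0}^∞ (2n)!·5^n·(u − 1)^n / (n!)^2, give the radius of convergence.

R = 1/20

Ratio test: |a_{n+1}/a_n| = (2n+1)·(2n+2)/(n+1)² · 5 → 20 as n → ∞.
Convergence for |u − 1| · 20 < 1, i.e. |u − 1| < 1/20. So R = 1/20.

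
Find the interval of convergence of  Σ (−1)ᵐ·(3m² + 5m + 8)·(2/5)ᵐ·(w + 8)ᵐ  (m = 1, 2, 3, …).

By the ratio test, |a_{m+1}/a_m| = [(3(m+1)² + 5(m+1) + 8)/(3m² + 5m + 8)] · 2/5 → 2/5.
Thus R = 1/(2/5) = 5/2.
Endpoint w = -11/2: the terms do not tend to 0, so the series diverges.
When w = -21/2, the terms do not tend to 0, so the series diverges.

(-21/2, -11/2)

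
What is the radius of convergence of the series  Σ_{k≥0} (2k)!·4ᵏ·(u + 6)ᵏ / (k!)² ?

R = 1/16

Apply the ratio test: |a_{k+1}| / |a_k| = (2k+1)·(2k+2)/(k+1)² · 4, which tends to 16 as k → ∞.
The series converges when 16 · |u + 6| < 1, giving R = 1/16.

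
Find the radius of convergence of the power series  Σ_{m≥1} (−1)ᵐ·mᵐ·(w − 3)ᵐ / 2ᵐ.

By the Cauchy root test, |a_m|^(1/m) = m/2 → ∞.
Since the m-th root of |a_m| is unbounded, the series converges only at w = 3; R = 0.

R = 0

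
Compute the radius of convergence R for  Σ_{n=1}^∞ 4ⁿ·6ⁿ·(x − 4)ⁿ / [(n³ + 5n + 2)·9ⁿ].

R = 3/8

The ratio of consecutive coefficients is [(n³ + 5n + 2)/((n+1)³ + 5(n+1) + 2)] · 4·6/9 → 8/3.
Convergence for |x − 4| · 8/3 < 1, i.e. |x − 4| < 3/8. So R = 3/8.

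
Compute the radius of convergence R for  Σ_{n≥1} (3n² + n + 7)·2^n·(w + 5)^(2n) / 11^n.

R = √22/2

The ratio of consecutive coefficients is [(3(n+1)² + (n+1) + 7)/(3n² + n + 7)] · 2/11 → 2/11.
Writing y = (w + 5)², the series in y has radius 11/2, so |w + 5| < √(11/2) and R = √22/2.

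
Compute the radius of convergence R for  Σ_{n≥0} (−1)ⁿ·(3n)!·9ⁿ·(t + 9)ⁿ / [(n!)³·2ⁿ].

R = 2/243

The ratio of consecutive coefficients is (3n+1)·(3n+2)·(3n+3)/(n+1)³ · 9/2 → 243/2.
Thus R = 1/(243/2) = 2/243.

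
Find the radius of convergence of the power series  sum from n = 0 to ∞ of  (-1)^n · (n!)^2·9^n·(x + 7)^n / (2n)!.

R = 4/9

Ratio test: |a_{n+1}/a_n| = (n+1)²/[(2n+1)·(2n+2)] · 9 → 9/4 as n → ∞.
Convergence for |x + 7| · 9/4 < 1, i.e. |x + 7| < 4/9. So R = 4/9.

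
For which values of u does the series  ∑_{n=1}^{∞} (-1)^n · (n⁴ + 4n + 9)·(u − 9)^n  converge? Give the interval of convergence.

(8, 10)

By the ratio test, |a_{n+1}/a_n| = ((n+1)⁴ + 4(n+1) + 9)/(n⁴ + 4n + 9) → 1.
Hence R = 1.
At u = 10: the terms do not tend to 0, so the series diverges.
Check u = 8: the n-th term does not approach 0; divergence by the term test.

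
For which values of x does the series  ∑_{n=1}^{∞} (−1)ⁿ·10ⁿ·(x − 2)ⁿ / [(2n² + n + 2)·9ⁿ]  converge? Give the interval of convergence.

[11/10, 29/10]

Ratio test: |a_{n+1}/a_n| = [(2n² + n + 2)/(2(n+1)² + (n+1) + 2)] · 10/9 → 10/9 as n → ∞.
Convergence for |x − 2| · 10/9 < 1, i.e. |x − 2| < 9/10. So R = 9/10.
When x = 29/10, absolute convergence follows by limit comparison with Σ 1/n².
Check x = 11/10: the terms are on the order of 1/n², so the series converges absolutely by comparison with the p-series (p = 2 > 1).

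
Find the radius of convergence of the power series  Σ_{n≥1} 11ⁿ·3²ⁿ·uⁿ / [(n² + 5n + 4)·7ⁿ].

Ratio test: |a_{n+1}/a_n| = [(n² + 5n + 4)/((n+1)² + 5(n+1) + 4)] · 11·9/7 → 99/7 as n → ∞.
The series converges when 99/7 · |u| < 1, giving R = 7/99.

R = 7/99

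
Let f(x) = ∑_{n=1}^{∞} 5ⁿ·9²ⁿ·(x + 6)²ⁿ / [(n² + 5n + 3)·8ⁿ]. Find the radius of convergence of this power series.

The ratio of consecutive coefficients is [(n² + 5n + 3)/((n+1)² + 5(n+1) + 3)] · 5·81/8 → 405/8.
Writing y = (x + 6)², the series in y has radius 8/405, so |x + 6| < √(8/405) and R = 2√10/45.

R = 2√10/45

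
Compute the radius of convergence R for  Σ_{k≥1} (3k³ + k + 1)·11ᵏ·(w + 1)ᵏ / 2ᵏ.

R = 2/11

Ratio test: |a_{k+1}/a_k| = [(3(k+1)³ + (k+1) + 1)/(3k³ + k + 1)] · 11/2 → 11/2 as k → ∞.
Hence the series converges for |w + 1| < 1/(11/2) = 2/11, so the radius of convergence is 2/11.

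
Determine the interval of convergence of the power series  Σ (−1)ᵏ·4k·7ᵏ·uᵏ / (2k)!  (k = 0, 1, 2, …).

(−∞, ∞)

Apply the ratio test: |a_{k+1}| / |a_k| = 4(k+1)/4k · 7 · 1/[(2k+1)·(2k+2)], which tends to 0 as k → ∞.
The limit is 0, so the series converges for all u; R = ∞.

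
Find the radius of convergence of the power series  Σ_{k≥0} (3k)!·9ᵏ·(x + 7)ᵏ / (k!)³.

R = 1/243

By the ratio test, |a_{k+1}/a_k| = (3k+1)·(3k+2)·(3k+3)/(k+1)³ · 9 → 243.
Thus R = 1/(243) = 1/243.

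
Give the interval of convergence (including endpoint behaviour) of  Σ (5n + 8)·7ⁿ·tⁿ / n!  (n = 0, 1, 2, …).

The ratio of consecutive coefficients is (5(n+1) + 8)/(5n + 8) · 7 · 1/(n+1) → 0.
The ratio tends to 0 regardless of t, hence R = ∞.

(−∞, ∞)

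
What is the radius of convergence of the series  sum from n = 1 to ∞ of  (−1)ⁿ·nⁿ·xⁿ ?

By the Cauchy root test, |a_n|^(1/n) = n → ∞.
The root grows without bound, so R = 0 (convergence only at x = 0).

R = 0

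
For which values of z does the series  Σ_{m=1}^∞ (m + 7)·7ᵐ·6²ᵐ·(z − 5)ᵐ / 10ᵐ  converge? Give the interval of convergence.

(625/126, 635/126)

Apply the ratio test: |a_{m+1}| / |a_m| = [((m+1) + 7)/(m + 7)] · 7·36/10, which tends to 126/5 as m → ∞.
Convergence for |z − 5| · 126/5 < 1, i.e. |z − 5| < 5/126. So R = 5/126.
Check z = 635/126: the m-th term does not approach 0; divergence by the term test.
At z = 625/126: the terms do not tend to 0, so the series diverges.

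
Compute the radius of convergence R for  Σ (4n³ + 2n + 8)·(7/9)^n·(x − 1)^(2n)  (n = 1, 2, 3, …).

R = 3√7/7

The ratio of consecutive coefficients is [(4(n+1)³ + 2(n+1) + 8)/(4n³ + 2n + 8)] · 7/9 → 7/9.
Writing y = (x − 1)², the series in y has radius 9/7, so |x − 1| < √(9/7) and R = 3√7/7.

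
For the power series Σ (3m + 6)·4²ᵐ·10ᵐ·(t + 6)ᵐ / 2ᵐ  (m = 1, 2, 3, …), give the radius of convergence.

R = 1/80

Ratio test: |a_{m+1}/a_m| = [(3(m+1) + 6)/(3m + 6)] · 16·10/2 → 80 as m → ∞.
Convergence for |t + 6| · 80 < 1, i.e. |t + 6| < 1/80. So R = 1/80.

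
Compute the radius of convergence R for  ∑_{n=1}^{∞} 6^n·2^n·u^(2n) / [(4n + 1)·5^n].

Apply the ratio test: |a_{n+1}| / |a_n| = [(4n + 1)/(4(n+1) + 1)] · 6·2/5, which tends to 12/5 as n → ∞.
Successive powers of u differ by 2, so the series converges when |u|² · 12/5 < 1, i.e. |u| < √(5/12). So R = √15/6.

R = √15/6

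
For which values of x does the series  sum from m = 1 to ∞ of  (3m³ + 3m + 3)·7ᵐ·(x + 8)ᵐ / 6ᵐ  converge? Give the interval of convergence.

(-62/7, -50/7)

Ratio test: |a_{m+1}/a_m| = [(3(m+1)³ + 3(m+1) + 3)/(3m³ + 3m + 3)] · 7/6 → 7/6 as m → ∞.
Convergence for |x + 8| · 7/6 < 1, i.e. |x + 8| < 6/7. So R = 6/7.
When x = -50/7, the terms have absolute value of order m³, which does not tend to 0, so the series diverges by the divergence test.
When x = -62/7, the terms do not tend to 0, so the series diverges.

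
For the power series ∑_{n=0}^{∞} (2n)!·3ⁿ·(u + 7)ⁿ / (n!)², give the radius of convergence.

The ratio of consecutive coefficients is (2n+1)·(2n+2)/(n+1)² · 3 → 12.
Hence the series converges for |u + 7| < 1/(12) = 1/12, so the radius of convergence is 1/12.

R = 1/12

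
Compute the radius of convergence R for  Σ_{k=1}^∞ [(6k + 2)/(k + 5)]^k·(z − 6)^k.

By the Cauchy root test, |a_k|^(1/k) = (6k + 2)/(k + 5) → 6.
Hence the series converges for |z − 6| < 1/(6) = 1/6, so the radius of convergence is 1/6.

R = 1/6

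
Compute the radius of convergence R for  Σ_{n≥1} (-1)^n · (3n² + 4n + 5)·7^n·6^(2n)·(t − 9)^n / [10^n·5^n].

R = 25/126

The ratio of consecutive coefficients is [(3(n+1)² + 4(n+1) + 5)/(3n² + 4n + 5)] · 7·36/(10·5) → 126/25.
The series converges when 126/25 · |t − 9| < 1, giving R = 25/126.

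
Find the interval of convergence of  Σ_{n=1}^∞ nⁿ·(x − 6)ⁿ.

By the Cauchy root test, |a_n|^(1/n) = n → ∞.
Since the n-th root of |a_n| is unbounded, the series converges only at x = 6; R = 0.

{6}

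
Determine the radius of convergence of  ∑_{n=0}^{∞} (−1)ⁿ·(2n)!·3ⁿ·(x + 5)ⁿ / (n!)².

R = 1/12

Apply the ratio test: |a_{n+1}| / |a_n| = (2n+1)·(2n+2)/(n+1)² · 3, which tends to 12 as n → ∞.
Convergence for |x + 5| · 12 < 1, i.e. |x + 5| < 1/12. So R = 1/12.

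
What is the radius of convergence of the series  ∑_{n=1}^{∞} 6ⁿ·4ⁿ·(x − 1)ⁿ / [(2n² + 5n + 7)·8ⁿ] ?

The ratio of consecutive coefficients is [(2n² + 5n + 7)/(2(n+1)² + 5(n+1) + 7)] · 6·4/8 → 3.
Hence the series converges for |x − 1| < 1/(3) = 1/3, so the radius of convergence is 1/3.

R = 1/3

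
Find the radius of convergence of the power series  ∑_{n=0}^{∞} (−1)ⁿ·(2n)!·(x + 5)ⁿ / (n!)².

R = 1/4

By the ratio test, |a_{n+1}/a_n| = (2n+1)·(2n+2)/(n+1)² → 4.
Thus R = 1/(4) = 1/4.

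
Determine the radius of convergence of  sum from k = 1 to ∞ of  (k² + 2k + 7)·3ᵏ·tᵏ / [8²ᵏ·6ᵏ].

By the ratio test, |a_{k+1}/a_k| = [((k+1)² + 2(k+1) + 7)/(k² + 2k + 7)] · 3/(64·6) → 1/128.
Hence the series converges for |t| < 1/(1/128) = 128, so the radius of convergence is 128.

R = 128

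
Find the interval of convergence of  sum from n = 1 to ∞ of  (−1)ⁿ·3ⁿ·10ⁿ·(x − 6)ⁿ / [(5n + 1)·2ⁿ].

(89/15, 91/15]

Apply the ratio test: |a_{n+1}| / |a_n| = [(5n + 1)/(5(n+1) + 1)] · 3·10/2, which tends to 15 as n → ∞.
Thus R = 1/(15) = 1/15.
Check x = 91/15: the terms alternate in sign and decrease monotonically to 0 in absolute value (size ~ c/n), so the alternating series test gives convergence.
Endpoint x = 89/15: the terms are asymptotic to a nonzero constant times 1/n, so the series diverges by limit comparison with Σ 1/n.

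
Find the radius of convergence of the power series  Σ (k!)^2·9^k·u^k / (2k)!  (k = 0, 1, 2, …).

By the ratio test, |a_{k+1}/a_k| = (k+1)²/[(2k+1)·(2k+2)] · 9 → 9/4.
Hence the series converges for |u| < 1/(9/4) = 4/9, so the radius of convergence is 4/9.

R = 4/9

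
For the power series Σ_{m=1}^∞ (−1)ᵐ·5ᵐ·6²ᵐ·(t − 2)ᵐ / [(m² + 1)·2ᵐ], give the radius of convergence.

R = 1/90

By the ratio test, |a_{m+1}/a_m| = [(m² + 1)/((m+1)² + 1)] · 5·36/2 → 90.
The series converges when 90 · |t − 2| < 1, giving R = 1/90.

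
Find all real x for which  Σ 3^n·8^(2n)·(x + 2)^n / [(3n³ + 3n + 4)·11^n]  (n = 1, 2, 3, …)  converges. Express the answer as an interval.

[-395/192, -373/192]

Apply the ratio test: |a_{n+1}| / |a_n| = [(3n³ + 3n + 4)/(3(n+1)³ + 3(n+1) + 4)] · 3·64/11, which tends to 192/11 as n → ∞.
Thus R = 1/(192/11) = 11/192.
Check x = -373/192: absolute convergence follows by limit comparison with Σ 1/n³.
At x = -395/192: the series is dominated by a constant times Σ 1/n³, which converges (p = 3 > 1).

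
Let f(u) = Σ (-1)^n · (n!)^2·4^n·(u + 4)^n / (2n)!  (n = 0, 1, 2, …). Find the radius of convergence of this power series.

R = 1

The ratio of consecutive coefficients is (n+1)²/[(2n+1)·(2n+2)] · 4 → 1.
So the series converges when |u + 4| < 1 and diverges when |u + 4| > 1; R = 1.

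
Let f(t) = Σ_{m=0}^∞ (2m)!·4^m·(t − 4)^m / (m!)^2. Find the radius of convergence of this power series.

R = 1/16

By the ratio test, |a_{m+1}/a_m| = (2m+1)·(2m+2)/(m+1)² · 4 → 16.
Thus R = 1/(16) = 1/16.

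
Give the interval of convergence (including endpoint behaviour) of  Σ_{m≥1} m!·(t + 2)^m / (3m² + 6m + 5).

{-2}

By the ratio test, |a_{m+1}/a_m| = (m+1) · (3m² + 6m + 5)/(3(m+1)² + 6(m+1) + 5) → ∞.
The ratio grows without bound, so the series diverges whenever (t + 2) ≠ 0; it converges only at t = -2. R = 0.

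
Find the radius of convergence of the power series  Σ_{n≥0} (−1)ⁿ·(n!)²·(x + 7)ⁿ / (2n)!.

R = 4

Ratio test: |a_{n+1}/a_n| = (n+1)²/[(2n+1)·(2n+2)] → 1/4 as n → ∞.
Hence the series converges for |x + 7| < 1/(1/4) = 4, so the radius of convergence is 4.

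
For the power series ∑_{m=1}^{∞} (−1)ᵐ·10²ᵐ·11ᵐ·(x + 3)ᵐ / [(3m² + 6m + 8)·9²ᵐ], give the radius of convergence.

R = 81/1100

By the ratio test, |a_{m+1}/a_m| = [(3m² + 6m + 8)/(3(m+1)² + 6(m+1) + 8)] · 100·11/81 → 1100/81.
Convergence for |x + 3| · 1100/81 < 1, i.e. |x + 3| < 81/1100. So R = 81/1100.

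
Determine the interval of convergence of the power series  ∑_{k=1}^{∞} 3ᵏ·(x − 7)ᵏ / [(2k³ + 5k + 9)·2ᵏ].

[19/3, 23/3]

Apply the ratio test: |a_{k+1}| / |a_k| = [(2k³ + 5k + 9)/(2(k+1)³ + 5(k+1) + 9)] · 3/2, which tends to 3/2 as k → ∞.
Thus R = 1/(3/2) = 2/3.
Check x = 23/3: absolute convergence follows by limit comparison with Σ 1/k³.
At x = 19/3: the terms are on the order of 1/k³, so the series converges absolutely by comparison with the p-series (p = 3 > 1).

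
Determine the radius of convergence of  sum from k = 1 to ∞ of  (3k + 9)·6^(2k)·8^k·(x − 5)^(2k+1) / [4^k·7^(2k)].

The ratio of consecutive coefficients is [(3(k+1) + 9)/(3k + 9)] · 36·8/(4·49) → 72/49.
Successive powers of (x − 5) differ by 2, so the series converges when |x − 5|² · 72/49 < 1, i.e. |x − 5| < √(49/72). So R = 7√2/12.

R = 7√2/12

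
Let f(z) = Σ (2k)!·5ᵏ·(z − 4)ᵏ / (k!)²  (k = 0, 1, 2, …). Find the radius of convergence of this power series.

R = 1/20

The ratio of consecutive coefficients is (2k+1)·(2k+2)/(k+1)² · 5 → 20.
Hence the series converges for |z − 4| < 1/(20) = 1/20, so the radius of convergence is 1/20.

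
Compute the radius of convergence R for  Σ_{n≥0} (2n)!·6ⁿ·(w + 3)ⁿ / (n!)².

R = 1/24

Ratio test: |a_{n+1}/a_n| = (2n+1)·(2n+2)/(n+1)² · 6 → 24 as n → ∞.
The series converges when 24 · |w + 3| < 1, giving R = 1/24.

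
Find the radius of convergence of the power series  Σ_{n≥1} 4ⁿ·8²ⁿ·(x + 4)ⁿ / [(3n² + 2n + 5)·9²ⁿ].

R = 81/256

Ratio test: |a_{n+1}/a_n| = [(3n² + 2n + 5)/(3(n+1)² + 2(n+1) + 5)] · 4·64/81 → 256/81 as n → ∞.
Hence the series converges for |x + 4| < 1/(256/81) = 81/256, so the radius of convergence is 81/256.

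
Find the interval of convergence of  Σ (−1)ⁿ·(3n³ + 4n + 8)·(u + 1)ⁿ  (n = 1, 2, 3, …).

(-2, 0)

Apply the ratio test: |a_{n+1}| / |a_n| = (3(n+1)³ + 4(n+1) + 8)/(3n³ + 4n + 8), which tends to 1 as n → ∞.
Convergence for |u + 1| < 1, so R = 1.
Check u = 0: the n-th term does not approach 0; divergence by the term test.
When u = -2, the n-th term does not approach 0; divergence by the term test.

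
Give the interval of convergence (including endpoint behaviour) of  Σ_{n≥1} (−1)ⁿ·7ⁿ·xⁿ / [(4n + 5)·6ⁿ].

Ratio test: |a_{n+1}/a_n| = [(4n + 5)/(4(n+1) + 5)] · 7/6 → 7/6 as n → ∞.
Hence the series converges for |x| < 1/(7/6) = 6/7, so the radius of convergence is 6/7.
Endpoint x = 6/7: the terms alternate in sign and decrease monotonically to 0 in absolute value (size ~ c/n), so the alternating series test gives convergence.
Endpoint x = -6/7: the terms behave like c/n; limit comparison with the harmonic series gives divergence.

(-6/7, 6/7]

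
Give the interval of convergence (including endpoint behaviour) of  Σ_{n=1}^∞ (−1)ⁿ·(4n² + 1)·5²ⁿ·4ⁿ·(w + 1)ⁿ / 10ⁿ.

(-11/10, -9/10)

The ratio of consecutive coefficients is [(4(n+1)² + 1)/(4n² + 1)] · 25·4/10 → 10.
Thus R = 1/(10) = 1/10.
Check w = -9/10: the n-th term does not approach 0; divergence by the term test.
Endpoint w = -11/10: the terms have absolute value of order n², which does not tend to 0, so the series diverges by the divergence test.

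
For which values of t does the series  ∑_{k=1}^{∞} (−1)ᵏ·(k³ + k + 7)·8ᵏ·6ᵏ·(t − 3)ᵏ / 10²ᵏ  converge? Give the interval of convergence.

Ratio test: |a_{k+1}/a_k| = [((k+1)³ + (k+1) + 7)/(k³ + k + 7)] · 8·6/100 → 12/25 as k → ∞.
Thus R = 1/(12/25) = 25/12.
At t = 61/12: the k-th term does not approach 0; divergence by the term test.
Endpoint t = 11/12: the terms do not tend to 0, so the series diverges.

(11/12, 61/12)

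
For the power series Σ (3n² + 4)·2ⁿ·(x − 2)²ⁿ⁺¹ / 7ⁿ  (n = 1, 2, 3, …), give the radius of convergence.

R = √14/2

Apply the ratio test: |a_{n+1}| / |a_n| = [(3(n+1)² + 4)/(3n² + 4)] · 2/7, which tends to 2/7 as n → ∞.
Writing y = (x − 2)², the series in y has radius 7/2, so |x − 2| < √(7/2) and R = √14/2.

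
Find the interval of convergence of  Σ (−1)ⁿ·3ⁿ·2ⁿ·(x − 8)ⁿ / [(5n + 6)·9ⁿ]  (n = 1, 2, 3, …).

(13/2, 19/2]

By the ratio test, |a_{n+1}/a_n| = [(5n + 6)/(5(n+1) + 6)] · 3·2/9 → 2/3.
The series converges when 2/3 · |x − 8| < 1, giving R = 3/2.
When x = 19/2, convergence follows from the alternating series test (terms decrease monotonically to 0).
At x = 13/2: comparison with the harmonic series Σ 1/n shows the series diverges.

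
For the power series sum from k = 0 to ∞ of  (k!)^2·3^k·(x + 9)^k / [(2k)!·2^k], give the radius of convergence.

R = 8/3

Apply the ratio test: |a_{k+1}| / |a_k| = (k+1)²/[(2k+1)·(2k+2)] · 3/2, which tends to 3/8 as k → ∞.
The series converges when 3/8 · |x + 9| < 1, giving R = 8/3.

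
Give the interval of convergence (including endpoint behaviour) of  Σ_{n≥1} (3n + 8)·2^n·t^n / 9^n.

(-9/2, 9/2)

The ratio of consecutive coefficients is [(3(n+1) + 8)/(3n + 8)] · 2/9 → 2/9.
Convergence for |t| · 2/9 < 1, i.e. |t| < 9/2. So R = 9/2.
At t = 9/2: the terms do not tend to 0, so the series diverges.
Check t = -9/2: the n-th term does not approach 0; divergence by the term test.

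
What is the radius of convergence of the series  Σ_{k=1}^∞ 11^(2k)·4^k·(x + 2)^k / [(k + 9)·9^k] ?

Apply the ratio test: |a_{k+1}| / |a_k| = [(k + 9)/((k+1) + 9)] · 121·4/9, which tends to 484/9 as k → ∞.
The series converges when 484/9 · |x + 2| < 1, giving R = 9/484.

R = 9/484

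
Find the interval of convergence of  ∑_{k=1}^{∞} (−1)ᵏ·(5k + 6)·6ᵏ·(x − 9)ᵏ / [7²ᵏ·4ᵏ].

The ratio of consecutive coefficients is [(5(k+1) + 6)/(5k + 6)] · 6/(49·4) → 3/98.
Convergence for |x − 9| · 3/98 < 1, i.e. |x − 9| < 98/3. So R = 98/3.
Check x = 125/3: the terms have absolute value of order k, which does not tend to 0, so the series diverges by the divergence test.
Check x = -71/3: the k-th term does not approach 0; divergence by the term test.

(-71/3, 125/3)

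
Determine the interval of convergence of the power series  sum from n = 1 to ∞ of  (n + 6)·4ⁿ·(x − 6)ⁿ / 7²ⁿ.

(-25/4, 73/4)

By the ratio test, |a_{n+1}/a_n| = [((n+1) + 6)/(n + 6)] · 4/49 → 4/49.
Hence the series converges for |x − 6| < 1/(4/49) = 49/4, so the radius of convergence is 49/4.
Endpoint x = 73/4: the terms have absolute value of order n, which does not tend to 0, so the series diverges by the divergence test.
Check x = -25/4: the terms do not tend to 0, so the series diverges.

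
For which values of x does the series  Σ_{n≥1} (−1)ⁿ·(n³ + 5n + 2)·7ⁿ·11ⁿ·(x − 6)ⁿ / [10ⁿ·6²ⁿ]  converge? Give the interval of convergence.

(102/77, 822/77)

By the ratio test, |a_{n+1}/a_n| = [((n+1)³ + 5(n+1) + 2)/(n³ + 5n + 2)] · 7·11/(10·36) → 77/360.
The series converges when 77/360 · |x − 6| < 1, giving R = 360/77.
Endpoint x = 822/77: the n-th term does not approach 0; divergence by the term test.
When x = 102/77, the terms have absolute value of order n³, which does not tend to 0, so the series diverges by the divergence test.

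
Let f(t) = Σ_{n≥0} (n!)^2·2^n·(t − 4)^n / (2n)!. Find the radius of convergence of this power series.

The ratio of consecutive coefficients is (n+1)²/[(2n+1)·(2n+2)] · 2 → 1/2.
Thus R = 1/(1/2) = 2.

R = 2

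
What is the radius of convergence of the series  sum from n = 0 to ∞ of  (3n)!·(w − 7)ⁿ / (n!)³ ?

R = 1/27

The ratio of consecutive coefficients is (3n+1)·(3n+2)·(3n+3)/(n+1)³ → 27.
The series converges when 27 · |w − 7| < 1, giving R = 1/27.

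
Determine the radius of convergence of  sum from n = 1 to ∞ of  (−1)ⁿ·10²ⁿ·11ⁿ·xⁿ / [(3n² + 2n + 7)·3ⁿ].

The ratio of consecutive coefficients is [(3n² + 2n + 7)/(3(n+1)² + 2(n+1) + 7)] · 100·11/3 → 1100/3.
Thus R = 1/(1100/3) = 3/1100.

R = 3/1100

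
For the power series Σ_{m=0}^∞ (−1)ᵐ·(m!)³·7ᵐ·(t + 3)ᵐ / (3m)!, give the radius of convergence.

Apply the ratio test: |a_{m+1}| / |a_m| = (m+1)³/[(3m+1)·(3m+2)·(3m+3)] · 7, which tends to 7/27 as m → ∞.
Convergence for |t + 3| · 7/27 < 1, i.e. |t + 3| < 27/7. So R = 27/7.

R = 27/7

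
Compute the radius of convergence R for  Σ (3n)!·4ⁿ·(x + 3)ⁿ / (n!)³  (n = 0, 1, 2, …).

R = 1/108

Ratio test: |a_{n+1}/a_n| = (3n+1)·(3n+2)·(3n+3)/(n+1)³ · 4 → 108 as n → ∞.
Thus R = 1/(108) = 1/108.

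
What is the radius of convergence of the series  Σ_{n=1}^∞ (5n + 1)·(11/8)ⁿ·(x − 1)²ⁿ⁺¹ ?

R = 2√22/11

Ratio test: |a_{n+1}/a_n| = [(5(n+1) + 1)/(5n + 1)] · 11/8 → 11/8 as n → ∞.
Since the exponent of (x − 1) increases by 2 each term, convergence requires |x − 1|² < 8/11, hence R = 2√22/11.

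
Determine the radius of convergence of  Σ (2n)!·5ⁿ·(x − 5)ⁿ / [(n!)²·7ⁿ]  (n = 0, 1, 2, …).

By the ratio test, |a_{n+1}/a_n| = (2n+1)·(2n+2)/(n+1)² · 5/7 → 20/7.
Thus R = 1/(20/7) = 7/20.

R = 7/20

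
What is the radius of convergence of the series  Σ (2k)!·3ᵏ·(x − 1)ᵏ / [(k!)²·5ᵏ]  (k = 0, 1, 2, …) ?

Apply the ratio test: |a_{k+1}| / |a_k| = (2k+1)·(2k+2)/(k+1)² · 3/5, which tends to 12/5 as k → ∞.
Convergence for |x − 1| · 12/5 < 1, i.e. |x − 1| < 5/12. So R = 5/12.

R = 5/12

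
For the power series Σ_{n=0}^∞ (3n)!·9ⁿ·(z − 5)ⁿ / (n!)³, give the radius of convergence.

R = 1/243

Apply the ratio test: |a_{n+1}| / |a_n| = (3n+1)·(3n+2)·(3n+3)/(n+1)³ · 9, which tends to 243 as n → ∞.
The series converges when 243 · |z − 5| < 1, giving R = 1/243.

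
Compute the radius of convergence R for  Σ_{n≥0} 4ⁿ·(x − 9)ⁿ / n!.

R = ∞

Ratio test: |a_{n+1}/a_n| = 4 · 1/(n+1) → 0 as n → ∞.
The limit is 0, so the series converges for all x; R = ∞.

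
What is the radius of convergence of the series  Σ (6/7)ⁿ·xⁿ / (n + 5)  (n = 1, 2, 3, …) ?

R = 7/6

By the ratio test, |a_{n+1}/a_n| = [(n + 5)/((n+1) + 5)] · 6/7 → 6/7.
Convergence for |x| · 6/7 < 1, i.e. |x| < 7/6. So R = 7/6.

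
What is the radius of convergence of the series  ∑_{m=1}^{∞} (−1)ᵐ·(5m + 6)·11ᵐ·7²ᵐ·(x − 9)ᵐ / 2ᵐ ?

R = 2/539

Ratio test: |a_{m+1}/a_m| = [(5(m+1) + 6)/(5m + 6)] · 11·49/2 → 539/2 as m → ∞.
The series converges when 539/2 · |x − 9| < 1, giving R = 2/539.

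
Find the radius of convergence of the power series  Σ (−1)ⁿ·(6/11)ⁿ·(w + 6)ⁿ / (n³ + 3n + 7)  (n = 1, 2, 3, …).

R = 11/6

The ratio of consecutive coefficients is [(n³ + 3n + 7)/((n+1)³ + 3(n+1) + 7)] · 6/11 → 6/11.
Hence the series converges for |w + 6| < 1/(6/11) = 11/6, so the radius of convergence is 11/6.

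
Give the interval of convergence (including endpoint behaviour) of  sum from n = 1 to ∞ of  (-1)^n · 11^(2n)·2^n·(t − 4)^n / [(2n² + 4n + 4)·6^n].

The ratio of consecutive coefficients is [(2n² + 4n + 4)/(2(n+1)² + 4(n+1) + 4)] · 121·2/6 → 121/3.
Convergence for |t − 4| · 121/3 < 1, i.e. |t − 4| < 3/121. So R = 3/121.
When t = 487/121, the series is dominated by a constant times Σ 1/n², which converges (p = 2 > 1).
Endpoint t = 481/121: the terms are on the order of 1/n², so the series converges absolutely by comparison with the p-series (p = 2 > 1).

[481/121, 487/121]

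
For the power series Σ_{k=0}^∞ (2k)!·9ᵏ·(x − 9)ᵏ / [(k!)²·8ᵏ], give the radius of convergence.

R = 2/9

Ratio test: |a_{k+1}/a_k| = (2k+1)·(2k+2)/(k+1)² · 9/8 → 9/2 as k → ∞.
Convergence for |x − 9| · 9/2 < 1, i.e. |x − 9| < 2/9. So R = 2/9.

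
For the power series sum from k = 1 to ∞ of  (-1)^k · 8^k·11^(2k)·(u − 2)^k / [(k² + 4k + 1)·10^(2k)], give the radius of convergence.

R = 25/242

Ratio test: |a_{k+1}/a_k| = [(k² + 4k + 1)/((k+1)² + 4(k+1) + 1)] · 8·121/100 → 242/25 as k → ∞.
Hence the series converges for |u − 2| < 1/(242/25) = 25/242, so the radius of convergence is 25/242.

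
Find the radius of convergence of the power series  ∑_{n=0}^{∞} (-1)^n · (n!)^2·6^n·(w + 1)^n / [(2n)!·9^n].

By the ratio test, |a_{n+1}/a_n| = (n+1)²/[(2n+1)·(2n+2)] · 6/9 → 1/6.
The series converges when 1/6 · |w + 1| < 1, giving R = 6.

R = 6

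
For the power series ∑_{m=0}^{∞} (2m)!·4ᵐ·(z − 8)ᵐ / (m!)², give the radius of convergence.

R = 1/16

By the ratio test, |a_{m+1}/a_m| = (2m+1)·(2m+2)/(m+1)² · 4 → 16.
The series converges when 16 · |z − 8| < 1, giving R = 1/16.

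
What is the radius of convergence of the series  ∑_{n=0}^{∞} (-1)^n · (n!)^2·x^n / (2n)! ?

R = 4

Apply the ratio test: |a_{n+1}| / |a_n| = (n+1)²/[(2n+1)·(2n+2)], which tends to 1/4 as n → ∞.
The series converges when 1/4 · |x| < 1, giving R = 4.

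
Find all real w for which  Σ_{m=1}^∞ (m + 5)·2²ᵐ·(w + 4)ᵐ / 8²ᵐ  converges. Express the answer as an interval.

(-20, 12)

By the ratio test, |a_{m+1}/a_m| = [((m+1) + 5)/(m + 5)] · 4/64 → 1/16.
Hence the series converges for |w + 4| < 1/(1/16) = 16, so the radius of convergence is 16.
When w = 12, the terms have absolute value of order m, which does not tend to 0, so the series diverges by the divergence test.
Check w = -20: the m-th term does not approach 0; divergence by the term test.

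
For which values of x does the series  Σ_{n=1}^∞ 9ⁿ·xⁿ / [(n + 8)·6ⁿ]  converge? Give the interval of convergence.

Ratio test: |a_{n+1}/a_n| = [(n + 8)/((n+1) + 8)] · 9/6 → 3/2 as n → ∞.
Thus R = 1/(3/2) = 2/3.
At x = 2/3: the terms are asymptotic to a nonzero constant times 1/n, so the series diverges by limit comparison with Σ 1/n.
Check x = -2/3: the terms alternate in sign and decrease monotonically to 0 in absolute value (size ~ c/n), so the alternating series test gives convergence.

[-2/3, 2/3)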